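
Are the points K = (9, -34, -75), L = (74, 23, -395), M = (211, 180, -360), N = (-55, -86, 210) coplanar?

A normal to the plane through K, L, M is n = KL × KM = (52235, -46115, 2396).
The plane has equation n·P = 1858325. For N: n·N = 1596125.
1596125 ≠ 1858325, so N is off the plane.

No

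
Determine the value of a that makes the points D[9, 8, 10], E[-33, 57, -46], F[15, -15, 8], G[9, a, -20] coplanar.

-40

The points are coplanar iff DE · (DF × DG) = 0.
Expanding, this is linear in a: (-420)a + (-16800) = 0.
So a = -40.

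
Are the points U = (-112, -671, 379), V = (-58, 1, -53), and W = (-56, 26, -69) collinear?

UV = (54, 672, -432), UW = (56, 697, -448).
Comparing components 2 and 3: (672)(-448) − (-432)(697) = 48 ≠ 0, so UV and UW are not parallel and the points are not collinear.

No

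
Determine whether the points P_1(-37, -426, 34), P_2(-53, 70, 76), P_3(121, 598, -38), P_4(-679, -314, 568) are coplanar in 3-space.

No

With P_1 as base: P_1P_2 = (-16, 496, 42), P_1P_3 = (158, 1024, -72), P_1P_4 = (-642, 112, 534).
P_1P_3 × P_1P_4 = (554880, -38148, 675104).
P_1P_2 · (P_1P_3 × P_1P_4) = 554880.
Since 554880 ≠ 0, the four points are not coplanar.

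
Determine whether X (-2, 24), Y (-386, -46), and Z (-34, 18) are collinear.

No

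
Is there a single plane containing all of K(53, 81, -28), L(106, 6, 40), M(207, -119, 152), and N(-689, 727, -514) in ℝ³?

A normal to the plane through K, L, M is n = KL × KM = (100, 932, 950).
The plane has equation n·P = 54192. For N: n·N = 120364.
120364 ≠ 54192, so N is off the plane.

No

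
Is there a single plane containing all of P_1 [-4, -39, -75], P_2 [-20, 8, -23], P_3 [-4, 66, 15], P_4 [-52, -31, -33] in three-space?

Yes

The four points are coplanar iff the 3×3 determinant with rows P_1P_2, P_1P_3, P_1P_4 is zero.
Rows: (-16, 47, 52), (0, 105, 90), (-48, 8, 42).
Expanding along the first row: (-16)(3690) − (47)(4320) + (52)(5040) = 0.
Zero determinant ⇒ coplanar.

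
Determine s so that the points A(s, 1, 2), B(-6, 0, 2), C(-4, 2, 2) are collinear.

-5

Direction BC = (2, 2, 0). From the y-coordinate of A, the parameter along the line is τ = (1 − 0)/2 = 1/2.
Then s = (-6) + 1/2·(2) = -5.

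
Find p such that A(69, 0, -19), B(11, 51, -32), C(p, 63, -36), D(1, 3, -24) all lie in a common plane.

-17

The points are coplanar iff AB · (AC × AD) = 0.
Expanding, this is linear in p: (216)p + (3672) = 0.
So p = -17.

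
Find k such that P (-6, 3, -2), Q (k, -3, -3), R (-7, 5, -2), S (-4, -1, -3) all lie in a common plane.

Coplanarity ⇔ det[PQ; PR; PS] = 0.
Expanding, this is linear in k: (-2)k + (-6) = 0.
So k = -3.

-3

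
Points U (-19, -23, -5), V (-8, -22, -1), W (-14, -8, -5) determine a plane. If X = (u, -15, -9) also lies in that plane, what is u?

A normal to the plane is n = UV × UW = (-60, 20, 160).
X lies in the plane iff n · UX = 0.
This gives (-60)u + (-1620) = 0, so u = -27.

-27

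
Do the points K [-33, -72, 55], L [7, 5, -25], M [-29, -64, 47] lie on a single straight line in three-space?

No

KL = (40, 77, -80), KM = (4, 8, -8).
KL × KM = (24, 0, 12).
The cross product is nonzero, so the points do not lie on one line.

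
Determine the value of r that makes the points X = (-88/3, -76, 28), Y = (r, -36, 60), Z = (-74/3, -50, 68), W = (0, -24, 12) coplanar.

Coplanarity ⇔ det[XY; XZ; XW] = 0.
Expanding, this is linear in r: (-2496)r + (-39936) = 0.
So r = -16.

-16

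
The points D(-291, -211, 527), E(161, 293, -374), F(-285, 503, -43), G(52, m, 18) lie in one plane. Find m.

-50

The points are coplanar iff DE · (DF × DG) = 0.
Expanding, this is linear in m: (252234)m + (12611700) = 0.
So m = -50.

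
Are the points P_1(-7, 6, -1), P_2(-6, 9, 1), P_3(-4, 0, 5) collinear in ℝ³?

P_1P_2 = (1, 3, 2), P_1P_3 = (3, -6, 6).
P_1P_2 × P_1P_3 = (30, 0, -15).
The cross product is nonzero, so the points do not lie on one line.

No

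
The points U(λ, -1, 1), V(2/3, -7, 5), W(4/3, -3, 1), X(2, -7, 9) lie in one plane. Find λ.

Coplanarity ⇔ det[UV; UW; UX] = 0.
Expanding, this is linear in λ: (-16)λ + (112/3) = 0.
So λ = 7/3.

7/3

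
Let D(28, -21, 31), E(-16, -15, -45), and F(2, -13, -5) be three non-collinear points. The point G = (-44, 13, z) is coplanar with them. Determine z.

-45

A normal to the plane is n = DE × DF = (392, 392, -196).
G lies in the plane iff n · DG = 0.
This gives (-196)z + (-8820) = 0, so z = -45.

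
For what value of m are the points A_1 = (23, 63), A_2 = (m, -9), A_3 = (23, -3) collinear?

23

The three points are collinear iff det[A_1A_2; A_1A_3] = 0.
This determinant is linear in m: (-66)m + (1518) = 0, so m = 23.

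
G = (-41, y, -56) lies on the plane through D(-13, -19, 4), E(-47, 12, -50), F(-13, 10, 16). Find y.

-31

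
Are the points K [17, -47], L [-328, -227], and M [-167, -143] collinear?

KL = (-345, -180), KM = (-184, -96).
Twice the signed area of △KLM is (-345)(-96) − (-180)(-184) = 0.
The triangle is degenerate (zero area), so the points are collinear.

Yes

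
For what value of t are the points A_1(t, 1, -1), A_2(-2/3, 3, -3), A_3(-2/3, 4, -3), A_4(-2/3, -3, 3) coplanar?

The points are coplanar iff A_1A_2 · (A_1A_3 × A_1A_4) = 0.
Expanding, this is linear in t: (-6)t + (-4) = 0.
So t = -2/3.

-2/3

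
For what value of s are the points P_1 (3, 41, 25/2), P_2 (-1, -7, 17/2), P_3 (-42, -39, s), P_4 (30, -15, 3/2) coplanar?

Normal to plane P_1P_2P_4: n = (304, -152, 1520); plane equation n·P = 13680.
Requiring n·P_3 = 13680: (1520)s + (-6840) = 13680.
So s = 27/2.

27/2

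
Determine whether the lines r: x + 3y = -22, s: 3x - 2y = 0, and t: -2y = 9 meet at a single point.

Lines aᵢx + bᵢy = cᵢ with pairwise distinct directions are concurrent exactly when det[aᵢ bᵢ cᵢ] = 0.
Here the determinant is 33.
Nonzero, so no common point exists.

No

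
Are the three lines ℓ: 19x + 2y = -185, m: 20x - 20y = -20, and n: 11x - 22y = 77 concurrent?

No

Intersecting ℓ and m: solving the 2×2 system gives (x, y) = (-187/21, -166/21).
Substitute into n: (11)(-187/21) + (-22)(-166/21) = 1595/21.
But n requires 77 ≠ 1595/21, so the three lines have no common point.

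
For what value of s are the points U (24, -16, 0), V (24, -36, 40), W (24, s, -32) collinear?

0

Collinearity requires UV × UW = 0; each component is linear in s.
The x-component gives (-40)s + (0) = 0, so s = 0.
The remaining components then also vanish.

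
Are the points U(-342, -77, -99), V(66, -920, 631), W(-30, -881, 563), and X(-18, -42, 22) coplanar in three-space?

Yes

The four points are coplanar iff the 3×3 determinant with rows UV, UW, UX is zero.
Rows: (408, -843, 730), (312, -804, 662), (324, 35, 121).
Expanding along the first row: (408)(-120454) − (-843)(-176736) + (730)(271416) = 0.
Zero determinant ⇒ coplanar.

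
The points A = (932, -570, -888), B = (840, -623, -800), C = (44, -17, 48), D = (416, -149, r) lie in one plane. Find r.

-336

The points are coplanar iff AB · (AC × AD) = 0.
Expanding, this is linear in r: (-97940)r + (-32907840) = 0.
So r = -336.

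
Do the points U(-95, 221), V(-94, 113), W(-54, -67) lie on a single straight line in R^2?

UV = (1, -108), UW = (41, -288).
det[UV; UW] = (1)(-288) − (-108)(41) = 4140.
The determinant is nonzero, so they are not collinear.

No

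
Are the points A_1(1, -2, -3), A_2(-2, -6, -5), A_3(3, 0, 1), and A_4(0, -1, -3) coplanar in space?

With A_1 as base: A_1A_2 = (-3, -4, -2), A_1A_3 = (2, 2, 4), A_1A_4 = (-1, 1, 0).
A_1A_3 × A_1A_4 = (-4, -4, 4).
A_1A_2 · (A_1A_3 × A_1A_4) = 20.
Since 20 ≠ 0, the four points are not coplanar.

No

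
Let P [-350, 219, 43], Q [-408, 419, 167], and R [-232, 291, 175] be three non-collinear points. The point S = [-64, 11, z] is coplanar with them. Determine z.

56

Coplanarity requires PQ · (PR × PS) = 0.
PQ = (-58, 200, 124), PR = (118, 72, 132); the triple product is linear in z with coefficient -27776 and constant term 1555456.
Setting it to zero: z = 56.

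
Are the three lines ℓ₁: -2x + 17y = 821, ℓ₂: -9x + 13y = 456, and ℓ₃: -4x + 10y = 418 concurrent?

Lines aᵢx + bᵢy = cᵢ with pairwise distinct directions are concurrent exactly when det[aᵢ bᵢ cᵢ] = 0.
Here the determinant is 0.
It vanishes, so the lines are concurrent at (23, 51).

Yes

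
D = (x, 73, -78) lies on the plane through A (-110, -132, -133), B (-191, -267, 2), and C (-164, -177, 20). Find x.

-52

A normal to the plane is n = AB × AC = (-14580, 5103, -3645).
D lies in the plane iff n · AD = 0.
This gives (-14580)x + (-758160) = 0, so x = -52.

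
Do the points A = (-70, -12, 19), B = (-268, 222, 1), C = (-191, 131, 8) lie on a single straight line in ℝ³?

Yes

AB = (-198, 234, -18), AC = (-121, 143, -11).
AB × AC = (0, 0, 0).
The cross product vanishes, so the three points are collinear.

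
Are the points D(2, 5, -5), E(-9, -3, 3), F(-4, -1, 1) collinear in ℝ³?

No

DE = (-11, -8, 8), DF = (-6, -6, 6).
Comparing components 3 and 1: (8)(-6) − (-11)(6) = 18 ≠ 0, so DE and DF are not parallel and the points are not collinear.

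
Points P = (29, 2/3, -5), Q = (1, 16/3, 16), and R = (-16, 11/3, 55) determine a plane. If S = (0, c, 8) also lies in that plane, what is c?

Coplanarity requires PQ · (PR × PS) = 0.
PQ = (-28, 14/3, 21), PR = (-45, 3, 60); the triple product is linear in c with coefficient 735 and constant term -5145.
Setting it to zero: c = 7.

7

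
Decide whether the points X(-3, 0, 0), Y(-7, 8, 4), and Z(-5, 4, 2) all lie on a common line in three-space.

Yes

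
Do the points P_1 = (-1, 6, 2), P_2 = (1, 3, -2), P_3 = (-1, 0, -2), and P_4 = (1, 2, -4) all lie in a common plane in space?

No

The four points are coplanar iff the 3×3 determinant with rows P_1P_2, P_1P_3, P_1P_4 is zero.
Rows: (2, -3, -4), (0, -6, -4), (2, -4, -6).
Expanding along the first row: (2)(20) − (-3)(8) + (-4)(12) = 16.
Nonzero ⇒ not coplanar.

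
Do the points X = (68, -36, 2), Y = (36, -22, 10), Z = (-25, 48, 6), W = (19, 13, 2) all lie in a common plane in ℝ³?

Yes

The four points are coplanar iff the 3×3 determinant with rows XY, XZ, XW is zero.
Rows: (-32, 14, 8), (-93, 84, 4), (-49, 49, 0).
Expanding along the first row: (-32)(-196) − (14)(196) + (8)(-441) = 0.
Zero determinant ⇒ coplanar.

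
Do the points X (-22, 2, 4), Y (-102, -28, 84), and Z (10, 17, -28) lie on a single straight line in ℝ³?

No

XY = (-80, -30, 80), XZ = (32, 15, -32).
Comparing components 2 and 3: (-30)(-32) − (80)(15) = -240 ≠ 0, so XY and XZ are not parallel and the points are not collinear.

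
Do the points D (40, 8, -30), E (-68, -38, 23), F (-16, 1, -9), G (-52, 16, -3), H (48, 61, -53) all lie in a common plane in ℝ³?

Yes

The plane through D, E, F has normal n = DE × DF = (-595, -700, -1820) and equation n·P = 25200.
Checking the remaining points: n·G = 25200, n·H = 25200.
All equal 25200, so all 5 points lie in one plane.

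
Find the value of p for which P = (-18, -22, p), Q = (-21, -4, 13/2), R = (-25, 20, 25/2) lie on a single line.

Collinearity requires PQ × PR = 0; each component is linear in p.
The x-component gives (24)p + (-48) = 0, so p = 2.
The remaining components then also vanish.

2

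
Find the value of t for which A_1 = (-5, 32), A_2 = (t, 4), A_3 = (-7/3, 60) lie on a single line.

Collinearity: (A_2 − A_1) must be parallel to (A_3 − A_1) = (8/3, 28).
Cross-multiplying the components: (t − (-5))·(28) = (-28)·(8/3).
Solving gives t = -23/3.

-23/3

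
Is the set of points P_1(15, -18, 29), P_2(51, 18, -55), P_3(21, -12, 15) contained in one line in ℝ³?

P_1P_2 = (36, 36, -84), P_1P_3 = (6, 6, -14).
P_1P_2 × P_1P_3 = (0, 0, 0).
The cross product vanishes, so the three points are collinear.

Yes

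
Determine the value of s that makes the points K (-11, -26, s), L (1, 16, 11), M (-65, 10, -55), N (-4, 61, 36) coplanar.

-28

Coplanarity ⇔ det[KL; KM; KN] = 0.
Expanding, this is linear in s: (3000)s + (84000) = 0.
So s = -28.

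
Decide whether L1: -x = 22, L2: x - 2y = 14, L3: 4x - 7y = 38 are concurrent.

Intersecting L1 and L2: solving the 2×2 system gives (x, y) = (-22, -18).
Substitute into L3: (4)(-22) + (-7)(-18) = 38.
This equals 38, so (-22, -18) lies on all three lines and they are concurrent.

Yes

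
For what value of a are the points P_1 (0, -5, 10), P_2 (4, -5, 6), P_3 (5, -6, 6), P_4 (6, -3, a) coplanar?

2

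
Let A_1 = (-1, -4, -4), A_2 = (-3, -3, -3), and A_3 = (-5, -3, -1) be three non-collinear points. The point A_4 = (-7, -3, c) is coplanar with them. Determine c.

1

Coplanarity requires A_1A_2 · (A_1A_3 × A_1A_4) = 0.
A_1A_2 = (-2, 1, 1), A_1A_3 = (-4, 1, 3); the triple product is linear in c with coefficient 2 and constant term -2.
Setting it to zero: c = 1.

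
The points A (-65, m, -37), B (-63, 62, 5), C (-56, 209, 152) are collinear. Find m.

Collinearity requires AB × AC = 0; each component is linear in m.
The x-component gives (-147)m + (2940) = 0, so m = 20.
The remaining components then also vanish.

20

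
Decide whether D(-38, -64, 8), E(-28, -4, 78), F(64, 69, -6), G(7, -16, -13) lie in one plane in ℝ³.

The four points are coplanar iff the 3×3 determinant with rows DE, DF, DG is zero.
Rows: (10, 60, 70), (102, 133, -14), (45, 48, -21).
Expanding along the first row: (10)(-2121) − (60)(-1512) + (70)(-1089) = -6720.
Nonzero ⇒ not coplanar.

No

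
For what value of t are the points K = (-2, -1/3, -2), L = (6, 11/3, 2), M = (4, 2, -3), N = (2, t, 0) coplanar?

5/3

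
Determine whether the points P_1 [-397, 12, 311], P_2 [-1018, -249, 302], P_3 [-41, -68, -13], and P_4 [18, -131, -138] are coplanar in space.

Yes

With P_1 as base: P_1P_2 = (-621, -261, -9), P_1P_3 = (356, -80, -324), P_1P_4 = (415, -143, -449).
P_1P_3 × P_1P_4 = (-10412, 25384, -17708).
P_1P_2 · (P_1P_3 × P_1P_4) = 0.
The scalar triple product vanishes, so the four points are coplanar.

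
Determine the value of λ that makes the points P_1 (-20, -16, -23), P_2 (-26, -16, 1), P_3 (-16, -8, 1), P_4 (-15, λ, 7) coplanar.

-6

Normal to plane P_1P_2P_3: n = (-192, 240, -48); plane equation n·P = 1104.
Requiring n·P_4 = 1104: (240)λ + (2544) = 1104.
So λ = -6.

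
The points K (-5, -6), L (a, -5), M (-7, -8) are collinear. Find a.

-4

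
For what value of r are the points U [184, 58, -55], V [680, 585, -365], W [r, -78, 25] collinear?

56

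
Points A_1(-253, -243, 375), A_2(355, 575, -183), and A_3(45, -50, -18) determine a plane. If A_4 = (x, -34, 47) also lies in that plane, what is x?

Coplanarity requires A_1A_2 · (A_1A_3 × A_1A_4) = 0.
A_1A_2 = (608, 818, -558), A_1A_3 = (298, 193, -393); the triple product is linear in x with coefficient -213780 and constant term 2565360.
Setting it to zero: x = 12.

12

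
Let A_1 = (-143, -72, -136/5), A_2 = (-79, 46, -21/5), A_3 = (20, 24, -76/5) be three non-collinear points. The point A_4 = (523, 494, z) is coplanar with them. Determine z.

Coplanarity requires A_1A_2 · (A_1A_3 × A_1A_4) = 0.
A_1A_2 = (64, 118, 23), A_1A_3 = (163, 96, 12); the triple product is linear in z with coefficient -13090 and constant term 803726.
Setting it to zero: z = 307/5.

307/5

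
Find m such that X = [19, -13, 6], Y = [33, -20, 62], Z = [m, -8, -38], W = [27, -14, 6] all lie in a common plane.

12

Coplanarity ⇔ det[XY; XZ; XW] = 0.
Expanding, this is linear in m: (-56)m + (672) = 0.
So m = 12.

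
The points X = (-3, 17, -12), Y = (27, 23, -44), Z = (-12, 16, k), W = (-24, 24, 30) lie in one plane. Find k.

-1

Coplanarity ⇔ det[XY; XZ; XW] = 0.
Expanding, this is linear in k: (-336)k + (-336) = 0.
So k = -1.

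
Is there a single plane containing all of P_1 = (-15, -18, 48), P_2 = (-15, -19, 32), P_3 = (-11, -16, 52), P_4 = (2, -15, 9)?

No

A normal to the plane through P_1, P_2, P_3 is n = P_1P_2 × P_1P_3 = (28, -64, 4).
The plane has equation n·P = 924. For P_4: n·P_4 = 1052.
1052 ≠ 924, so P_4 is off the plane.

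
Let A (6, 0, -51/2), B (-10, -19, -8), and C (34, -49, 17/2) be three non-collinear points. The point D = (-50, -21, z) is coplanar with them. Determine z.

A normal to the plane is n = AB × AC = (423/2, 1034, 1316).
D lies in the plane iff n · AD = 0.
This gives (1316)z + (0) = 0, so z = 0.

0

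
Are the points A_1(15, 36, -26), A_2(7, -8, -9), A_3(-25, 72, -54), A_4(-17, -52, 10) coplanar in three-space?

No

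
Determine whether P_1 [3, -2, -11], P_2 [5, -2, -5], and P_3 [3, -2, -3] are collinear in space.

P_1P_2 = (2, 0, 6), P_1P_3 = (0, 0, 8).
Comparing components 3 and 1: (6)(0) − (2)(8) = -16 ≠ 0, so P_1P_2 and P_1P_3 are not parallel and the points are not collinear.

No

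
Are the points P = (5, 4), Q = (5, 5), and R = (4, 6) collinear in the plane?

No

PQ = (0, 1), PR = (-1, 2).
det[PQ; PR] = (0)(2) − (1)(-1) = 1.
The determinant is nonzero, so they are not collinear.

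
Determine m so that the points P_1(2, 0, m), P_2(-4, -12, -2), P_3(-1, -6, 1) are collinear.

Direction P_2P_3 = (3, 6, 3). From the x-coordinate of P_1, the parameter along the line is τ = (2 − (-4))/3 = 2.
Then m = (-2) + 2·(3) = 4.

4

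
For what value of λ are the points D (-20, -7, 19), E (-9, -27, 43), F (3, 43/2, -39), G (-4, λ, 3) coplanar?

-3

Normal to plane DEF: n = (476, 1190, 1547/2); plane equation n·P = -6307/2.
Requiring n·G = -6307/2: (1190)λ + (833/2) = -6307/2.
So λ = -3.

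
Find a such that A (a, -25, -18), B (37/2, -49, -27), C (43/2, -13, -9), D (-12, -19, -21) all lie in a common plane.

19/2

Coplanarity ⇔ det[AB; AC; AD] = 0.
Expanding, this is linear in a: (324)a + (-3078) = 0.
So a = 19/2.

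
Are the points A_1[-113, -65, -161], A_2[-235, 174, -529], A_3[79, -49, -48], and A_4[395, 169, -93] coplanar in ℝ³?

The four points are coplanar iff the 3×3 determinant with rows A_1A_2, A_1A_3, A_1A_4 is zero.
Rows: (-122, 239, -368), (192, 16, 113), (508, 234, 68).
Expanding along the first row: (-122)(-25354) − (239)(-44348) + (-368)(36800) = 149960.
Nonzero ⇒ not coplanar.

No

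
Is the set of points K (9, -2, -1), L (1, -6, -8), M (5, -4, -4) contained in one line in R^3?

No

KL = (-8, -4, -7), KM = (-4, -2, -3).
Comparing components 2 and 3: (-4)(-3) − (-7)(-2) = -2 ≠ 0, so KL and KM are not parallel and the points are not collinear.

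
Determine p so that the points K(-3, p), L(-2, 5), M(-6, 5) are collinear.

The three points are collinear iff det[KL; KM] = 0.
This determinant is linear in p: (-4)p + (20) = 0, so p = 5.

5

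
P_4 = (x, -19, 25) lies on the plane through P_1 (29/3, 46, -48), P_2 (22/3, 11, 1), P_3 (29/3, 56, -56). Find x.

A normal to the plane is n = P_1P_2 × P_1P_3 = (-210, -56/3, -70/3).
P_4 lies in the plane iff n · P_1P_4 = 0.
This gives (-210)x + (1540) = 0, so x = 22/3.

22/3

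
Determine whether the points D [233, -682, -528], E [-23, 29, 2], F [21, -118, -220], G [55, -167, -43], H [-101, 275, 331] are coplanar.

The plane through D, E, F has normal n = DE × DF = (-79932, -33512, 6348) and equation n·P = 879284.
Checking the remaining points: n·G = 927280, n·H = 958520.
Since n·G = 927280 ≠ 879284, G is off the plane and the points are not all coplanar.

No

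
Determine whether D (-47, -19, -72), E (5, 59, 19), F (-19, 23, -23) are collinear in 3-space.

Yes

DE = (52, 78, 91), DF = (28, 42, 49).
Each component of DF is 7/13 times the corresponding component of DE, so DF = 7/13·DE and the points are collinear.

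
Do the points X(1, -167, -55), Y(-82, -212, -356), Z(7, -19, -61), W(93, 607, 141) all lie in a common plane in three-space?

The four points are coplanar iff the 3×3 determinant with rows XY, XZ, XW is zero.
Rows: (-83, -45, -301), (6, 148, -6), (92, 774, 196).
Expanding along the first row: (-83)(33652) − (-45)(1728) + (-301)(-8972) = -14784.
Nonzero ⇒ not coplanar.

No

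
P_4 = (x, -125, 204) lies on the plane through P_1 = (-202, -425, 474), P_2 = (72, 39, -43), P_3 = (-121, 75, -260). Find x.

53

Coplanarity requires P_1P_2 · (P_1P_3 × P_1P_4) = 0.
P_1P_2 = (274, 464, -517), P_1P_3 = (81, 500, -734); the triple product is linear in x with coefficient -82076 and constant term 4350028.
Setting it to zero: x = 53.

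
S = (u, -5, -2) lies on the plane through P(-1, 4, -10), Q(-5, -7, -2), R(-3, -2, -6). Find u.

-5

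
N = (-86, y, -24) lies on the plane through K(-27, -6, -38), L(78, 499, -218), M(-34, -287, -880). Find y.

The plane through K, L, M has equation −475790x + 89670y − 25970z = 13295170.
Substituting N: (89670)y + (41541220) = 13295170, so y = -315.

-315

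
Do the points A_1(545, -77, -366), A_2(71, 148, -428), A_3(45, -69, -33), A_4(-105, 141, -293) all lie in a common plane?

With A_1 as base: A_1A_2 = (-474, 225, -62), A_1A_3 = (-500, 8, 333), A_1A_4 = (-650, 218, 73).
A_1A_3 × A_1A_4 = (-72010, -179950, -103800).
A_1A_2 · (A_1A_3 × A_1A_4) = 79590.
Since 79590 ≠ 0, the four points are not coplanar.

No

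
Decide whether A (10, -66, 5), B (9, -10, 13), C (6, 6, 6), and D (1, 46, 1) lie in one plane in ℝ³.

With A as base: AB = (-1, 56, 8), AC = (-4, 72, 1), AD = (-9, 112, -4).
AC × AD = (-400, -25, 200).
AB · (AC × AD) = 600.
Since 600 ≠ 0, the four points are not coplanar.

No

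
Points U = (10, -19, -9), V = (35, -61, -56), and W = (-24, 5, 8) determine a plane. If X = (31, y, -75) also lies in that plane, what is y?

Coplanarity requires UV · (UW × UX) = 0.
UV = (25, -42, -47), UW = (-34, 24, 17); the triple product is linear in y with coefficient 1173 and constant term 85629.
Setting it to zero: y = -73.

-73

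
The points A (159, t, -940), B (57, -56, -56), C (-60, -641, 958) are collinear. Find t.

454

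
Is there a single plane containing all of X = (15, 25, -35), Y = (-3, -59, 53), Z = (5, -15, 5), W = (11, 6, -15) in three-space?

Yes

A normal to the plane through X, Y, Z is n = XY × XZ = (160, -160, -120).
The plane has equation n·P = 2600. For W: n·W = 2600.
Equal, so W lies in the plane and all four are coplanar.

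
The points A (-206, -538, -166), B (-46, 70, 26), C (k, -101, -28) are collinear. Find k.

Direction AB = (160, 608, 192). From the y-coordinate of C, the parameter along the line is τ = (-101 − (-538))/608 = 23/32.
Then k = (-206) + 23/32·(160) = -91.

-91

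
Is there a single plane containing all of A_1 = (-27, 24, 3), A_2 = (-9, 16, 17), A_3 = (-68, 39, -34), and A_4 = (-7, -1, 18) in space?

No

The four points are coplanar iff the 3×3 determinant with rows A_1A_2, A_1A_3, A_1A_4 is zero.
Rows: (18, -8, 14), (-41, 15, -37), (20, -25, 15).
Expanding along the first row: (18)(-700) − (-8)(125) + (14)(725) = -1450.
Nonzero ⇒ not coplanar.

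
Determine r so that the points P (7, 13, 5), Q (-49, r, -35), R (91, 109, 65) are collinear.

-51

Direction PR = (84, 96, 60). From the x-coordinate of Q, the parameter along the line is τ = (-49 − 7)/84 = -2/3.
Then r = 13 + (-2/3)·(96) = -51.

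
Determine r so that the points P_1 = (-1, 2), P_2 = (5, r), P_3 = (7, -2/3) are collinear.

0

Collinearity: (P_2 − P_1) must be parallel to (P_3 − P_1) = (8, -8/3).
Cross-multiplying the components: (r − 2)·(8) = (6)·(-8/3).
Solving gives r = 0.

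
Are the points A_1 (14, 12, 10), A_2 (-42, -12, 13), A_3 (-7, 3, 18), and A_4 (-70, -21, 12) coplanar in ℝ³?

No

With A_1 as base: A_1A_2 = (-56, -24, 3), A_1A_3 = (-21, -9, 8), A_1A_4 = (-84, -33, 2).
A_1A_3 × A_1A_4 = (246, -630, -63).
A_1A_2 · (A_1A_3 × A_1A_4) = 1155.
Since 1155 ≠ 0, the four points are not coplanar.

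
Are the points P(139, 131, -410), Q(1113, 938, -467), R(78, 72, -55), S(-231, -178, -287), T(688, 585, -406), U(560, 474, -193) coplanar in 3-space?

The plane through P, Q, R has normal n = PQ × PR = (283122, -342293, -8239) and equation n·X = -2108435.
Checking the remaining points: n·S = -2108435, n·T = -2108435, n·U = -2108435.
All equal -2108435, so all 6 points lie in one plane.

Yes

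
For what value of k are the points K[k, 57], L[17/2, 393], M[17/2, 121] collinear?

The three points are collinear iff det[KL; KM] = 0.
This determinant is linear in k: (272)k + (-2312) = 0, so k = 17/2.

17/2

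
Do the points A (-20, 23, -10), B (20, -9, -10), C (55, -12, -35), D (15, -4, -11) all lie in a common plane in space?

Yes

The four points are coplanar iff the 3×3 determinant with rows AB, AC, AD is zero.
Rows: (40, -32, 0), (75, -35, -25), (35, -27, -1).
Expanding along the first row: (40)(-640) − (-32)(800) + (0)(-800) = 0.
Zero determinant ⇒ coplanar.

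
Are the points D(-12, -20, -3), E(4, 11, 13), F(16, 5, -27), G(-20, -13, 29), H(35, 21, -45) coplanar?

Yes

The plane through D, E, F has normal n = DE × DF = (-1144, 832, -468) and equation n·P = -1508.
Checking the remaining points: n·G = -1508, n·H = -1508.
All equal -1508, so all 5 points lie in one plane.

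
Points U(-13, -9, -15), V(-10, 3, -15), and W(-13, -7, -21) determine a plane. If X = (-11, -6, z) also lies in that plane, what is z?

0

Coplanarity requires UV · (UW × UX) = 0.
UV = (3, 12, 0), UW = (0, 2, -6); the triple product is linear in z with coefficient 6 and constant term 0.
Setting it to zero: z = 0.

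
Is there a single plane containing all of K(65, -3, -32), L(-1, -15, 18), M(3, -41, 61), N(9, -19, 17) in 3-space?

A normal to the plane through K, L, M is n = KL × KM = (784, 3038, 1764).
The plane has equation n·P = -14602. For N: n·N = -20678.
-20678 ≠ -14602, so N is off the plane.

No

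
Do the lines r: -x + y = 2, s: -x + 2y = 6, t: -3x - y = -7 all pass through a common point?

No

Lines aᵢx + bᵢy = cᵢ with pairwise distinct directions are concurrent exactly when det[aᵢ bᵢ cᵢ] = 0.
Here the determinant is -3.
Nonzero, so no common point exists.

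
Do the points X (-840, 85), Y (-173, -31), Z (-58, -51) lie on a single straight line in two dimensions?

XY = (667, -116), XZ = (782, -136).
det[XY; XZ] = (667)(-136) − (-116)(782) = 0.
The determinant is zero, so the points are collinear.

Yes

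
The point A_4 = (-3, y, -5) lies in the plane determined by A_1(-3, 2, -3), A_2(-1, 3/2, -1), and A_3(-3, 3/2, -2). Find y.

3

A normal to the plane is n = A_1A_2 × A_1A_3 = (1/2, -2, -1).
A_4 lies in the plane iff n · A_1A_4 = 0.
This gives (-2)y + (6) = 0, so y = 3.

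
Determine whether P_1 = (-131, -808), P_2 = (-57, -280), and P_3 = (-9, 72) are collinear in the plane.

No

P_1P_2 = (74, 528), P_1P_3 = (122, 880).
Twice the signed area of △P_1P_2P_3 is (74)(880) − (528)(122) = 704.
The area is nonzero, so the three points are not collinear.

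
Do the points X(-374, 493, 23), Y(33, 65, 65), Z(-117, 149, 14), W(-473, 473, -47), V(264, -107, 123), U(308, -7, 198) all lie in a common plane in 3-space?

The plane through X, Y, Z has normal n = XY × XZ = (18300, 14457, -30012) and equation n·P = -407175.
Checking the remaining points: n·W = -407175, n·V = -407175, n·U = -407175.
All equal -407175, so all 6 points lie in one plane.

Yes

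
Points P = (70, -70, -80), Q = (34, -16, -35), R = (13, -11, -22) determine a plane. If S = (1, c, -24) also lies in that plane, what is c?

-27

The plane through P, Q, R has equation 477x − 477y + 954z = -9540.
Substituting S: (-477)c + (-22419) = -9540, so c = -27.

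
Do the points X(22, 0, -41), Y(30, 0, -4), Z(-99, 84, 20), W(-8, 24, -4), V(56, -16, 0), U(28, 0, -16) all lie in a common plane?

The plane through X, Y, Z has normal n = XY × XZ = (-3108, -4965, 672) and equation n·P = -95928.
Checking the remaining points: n·W = -96984, n·V = -94608, n·U = -97776.
Since n·W = -96984 ≠ -95928, W is off the plane and the points are not all coplanar.

No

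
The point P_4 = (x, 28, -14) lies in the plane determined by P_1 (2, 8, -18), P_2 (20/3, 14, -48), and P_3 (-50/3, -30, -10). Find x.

Coplanarity requires P_1P_2 · (P_1P_3 × P_1P_4) = 0.
P_1P_2 = (14/3, 6, -30), P_1P_3 = (-56/3, -38, 8); the triple product is linear in x with coefficient -1092 and constant term 12376.
Setting it to zero: x = 34/3.

34/3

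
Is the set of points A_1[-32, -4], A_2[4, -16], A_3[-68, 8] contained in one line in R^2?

Yes

A_1A_2 = (36, -12), A_1A_3 = (-36, 12).
Twice the signed area of △A_1A_2A_3 is (36)(12) − (-12)(-36) = 0.
The triangle is degenerate (zero area), so the points are collinear.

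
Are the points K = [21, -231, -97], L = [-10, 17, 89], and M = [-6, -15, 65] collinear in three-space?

KL = (-31, 248, 186), KM = (-27, 216, 162).
Each component of KM is 27/31 times the corresponding component of KL, so KM = 27/31·KL and the points are collinear.

Yes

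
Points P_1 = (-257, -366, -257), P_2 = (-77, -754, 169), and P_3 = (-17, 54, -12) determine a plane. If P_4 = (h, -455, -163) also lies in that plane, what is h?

Coplanarity requires P_1P_2 · (P_1P_3 × P_1P_4) = 0.
P_1P_2 = (180, -388, 426), P_1P_3 = (240, 420, 245); the triple product is linear in h with coefficient -273980 and constant term -59727640.
Setting it to zero: h = -218.

-218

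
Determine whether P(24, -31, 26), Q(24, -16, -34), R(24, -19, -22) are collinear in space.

Yes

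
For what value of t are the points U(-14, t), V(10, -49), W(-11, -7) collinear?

-1

Collinearity: (U − V) must be parallel to (W − V) = (-21, 42).
Cross-multiplying the components: (t − (-49))·(-21) = (-24)·(42).
Solving gives t = -1.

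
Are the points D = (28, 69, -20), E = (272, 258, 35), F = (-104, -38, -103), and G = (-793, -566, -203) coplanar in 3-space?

No

With D as base: DE = (244, 189, 55), DF = (-132, -107, -83), DG = (-821, -635, -183).
DF × DG = (-33124, 43987, -4027).
DE · (DF × DG) = 9802.
Since 9802 ≠ 0, the four points are not coplanar.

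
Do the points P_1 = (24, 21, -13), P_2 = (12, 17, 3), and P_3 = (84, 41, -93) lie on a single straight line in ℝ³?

P_1P_2 = (-12, -4, 16), P_1P_3 = (60, 20, -80).
Each component of P_1P_3 is -5 times the corresponding component of P_1P_2, so P_1P_3 = -5·P_1P_2 and the points are collinear.

Yes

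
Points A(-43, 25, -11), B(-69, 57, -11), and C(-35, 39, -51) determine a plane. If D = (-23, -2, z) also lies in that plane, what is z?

-7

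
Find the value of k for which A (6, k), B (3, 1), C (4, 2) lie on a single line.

The three points are collinear iff det[AB; AC] = 0.
This determinant is linear in k: (1)k + (-4) = 0, so k = 4.

4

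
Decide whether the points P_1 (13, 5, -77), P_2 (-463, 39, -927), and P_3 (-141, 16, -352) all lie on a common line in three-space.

P_1P_2 = (-476, 34, -850), P_1P_3 = (-154, 11, -275).
P_1P_2 × P_1P_3 = (0, 0, 0).
The cross product vanishes, so the three points are collinear.

Yes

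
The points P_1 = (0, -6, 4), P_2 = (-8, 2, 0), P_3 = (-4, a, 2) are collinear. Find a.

-2

Direction P_1P_2 = (-8, 8, -4). From the x-coordinate of P_3, the parameter along the line is τ = (-4 − 0)/(-8) = 1/2.
Then a = (-6) + 1/2·(8) = -2.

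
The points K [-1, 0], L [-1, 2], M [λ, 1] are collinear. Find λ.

-1

The three points are collinear iff det[KL; KM] = 0.
This determinant is linear in λ: (-2)λ + (-2) = 0, so λ = -1.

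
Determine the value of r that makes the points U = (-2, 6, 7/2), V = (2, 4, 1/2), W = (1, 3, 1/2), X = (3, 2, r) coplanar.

Coplanarity ⇔ det[UV; UW; UX] = 0.
Expanding, this is linear in r: (-6)r + (-6) = 0.
So r = -1.

-1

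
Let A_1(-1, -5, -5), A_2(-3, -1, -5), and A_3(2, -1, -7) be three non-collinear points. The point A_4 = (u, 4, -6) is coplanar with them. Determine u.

The plane through A_1, A_2, A_3 has equation −8x − 4y − 20z = 128.
Substituting A_4: (-8)u + (104) = 128, so u = -3.

-3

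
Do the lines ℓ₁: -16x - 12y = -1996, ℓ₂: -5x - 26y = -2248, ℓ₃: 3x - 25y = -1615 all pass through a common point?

Yes

The three lines meet at one point iff the augmented coefficient matrix [aᵢ bᵢ cᵢ] has rank < 3, i.e. its determinant vanishes.
Here the determinant is 0.
It vanishes, so the lines are concurrent at (70, 73).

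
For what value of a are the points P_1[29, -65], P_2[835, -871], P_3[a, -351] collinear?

315

The three points are collinear iff det[P_1P_2; P_1P_3] = 0.
This determinant is linear in a: (806)a + (-253890) = 0, so a = 315.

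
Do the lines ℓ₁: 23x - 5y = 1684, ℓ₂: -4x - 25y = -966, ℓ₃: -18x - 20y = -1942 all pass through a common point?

The three lines meet at one point iff the augmented coefficient matrix [aᵢ bᵢ cᵢ] has rank < 3, i.e. its determinant vanishes.
Here the determinant is 1110.
Nonzero, so no common point exists.

No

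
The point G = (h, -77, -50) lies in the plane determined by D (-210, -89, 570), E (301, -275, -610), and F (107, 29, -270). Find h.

The plane through D, E, F has equation 295480x + 55180y + 119260z = 1016380.
Substituting G: (295480)h + (-10211860) = 1016380, so h = 38.

38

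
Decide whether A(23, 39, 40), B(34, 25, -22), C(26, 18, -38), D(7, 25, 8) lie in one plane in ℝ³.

Yes

A normal to the plane through A, B, C is n = AB × AC = (-210, 672, -189).
The plane has equation n·P = 13818. For D: n·D = 13818.
Equal, so D lies in the plane and all four are coplanar.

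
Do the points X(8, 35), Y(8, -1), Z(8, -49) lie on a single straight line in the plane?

Yes

XY = (0, -36), XZ = (0, -84).
Twice the signed area of △XYZ is (0)(-84) − (-36)(0) = 0.
The triangle is degenerate (zero area), so the points are collinear.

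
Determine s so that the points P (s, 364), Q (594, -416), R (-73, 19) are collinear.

-602

Collinearity: (P − Q) must be parallel to (R − Q) = (-667, 435).
Cross-multiplying the components: (s − 594)·(435) = (780)·(-667).
Solving gives s = -602.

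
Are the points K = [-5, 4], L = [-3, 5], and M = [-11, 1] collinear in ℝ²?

Yes

KL = (2, 1), KM = (-6, -3).
Checking proportionality: KM = -3·KL, so the vectors are parallel and the points are collinear.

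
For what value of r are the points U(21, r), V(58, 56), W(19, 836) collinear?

796

Collinearity: (U − V) must be parallel to (W − V) = (-39, 780).
Cross-multiplying the components: (r − 56)·(-39) = (-37)·(780).
Solving gives r = 796.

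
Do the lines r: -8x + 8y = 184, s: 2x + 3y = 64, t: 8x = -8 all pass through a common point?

Intersecting r and s: solving the 2×2 system gives (x, y) = (-1, 22).
Substitute into t: (8)(-1) + (0)(22) = -8.
This equals -8, so (-1, 22) lies on all three lines and they are concurrent.

Yes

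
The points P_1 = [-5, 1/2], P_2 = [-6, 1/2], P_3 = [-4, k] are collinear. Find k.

The three points are collinear iff det[P_1P_2; P_1P_3] = 0.
This determinant is linear in k: (-1)k + (1/2) = 0, so k = 1/2.

1/2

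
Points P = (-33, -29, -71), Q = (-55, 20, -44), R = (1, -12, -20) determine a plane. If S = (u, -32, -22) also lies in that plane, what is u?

19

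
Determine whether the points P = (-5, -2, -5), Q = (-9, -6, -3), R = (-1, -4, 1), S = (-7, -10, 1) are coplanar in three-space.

No

A normal to the plane through P, Q, R is n = PQ × PR = (-20, 32, 24).
The plane has equation n·X = -84. For S: n·S = -156.
-156 ≠ -84, so S is off the plane.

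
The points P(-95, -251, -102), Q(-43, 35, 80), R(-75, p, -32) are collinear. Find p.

-141

Collinearity requires PQ × PR = 0; each component is linear in p.
The x-component gives (-182)p + (-25662) = 0, so p = -141.
The remaining components then also vanish.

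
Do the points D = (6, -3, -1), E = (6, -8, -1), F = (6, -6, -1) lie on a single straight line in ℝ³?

Yes

DE = (0, -5, 0), DF = (0, -3, 0).
DE × DF = (0, 0, 0).
The cross product vanishes, so the three points are collinear.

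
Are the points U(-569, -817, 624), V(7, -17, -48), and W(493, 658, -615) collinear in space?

UV = (576, 800, -672), UW = (1062, 1475, -1239).
UV × UW = (0, 0, 0).
The cross product vanishes, so the three points are collinear.

Yes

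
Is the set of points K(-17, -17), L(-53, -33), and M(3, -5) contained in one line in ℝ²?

No

KL = (-36, -16), KM = (20, 12).
det[KL; KM] = (-36)(12) − (-16)(20) = -112.
The determinant is nonzero, so they are not collinear.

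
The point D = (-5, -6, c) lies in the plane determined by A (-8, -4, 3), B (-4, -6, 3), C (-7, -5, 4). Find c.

A normal to the plane is n = AB × AC = (-2, -4, -2).
D lies in the plane iff n · AD = 0.
This gives (-2)c + (8) = 0, so c = 4.

4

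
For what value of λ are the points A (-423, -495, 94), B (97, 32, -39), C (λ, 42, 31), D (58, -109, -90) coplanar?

23

Normal to plane ABD: n = (-45630, 31707, -52767); plane equation n·P = -1353573.
Requiring n·C = -1353573: (-45630)λ + (-304083) = -1353573.
So λ = 23.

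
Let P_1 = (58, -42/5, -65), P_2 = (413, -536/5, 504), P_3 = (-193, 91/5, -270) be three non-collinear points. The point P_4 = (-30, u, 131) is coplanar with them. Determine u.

A normal to the plane is n = P_1P_2 × P_1P_3 = (25593/5, -70044, -76779/5).
P_4 lies in the plane iff n · P_1P_4 = 0.
This gives (-70044)u + (-20242716/5) = 0, so u = -289/5.

-289/5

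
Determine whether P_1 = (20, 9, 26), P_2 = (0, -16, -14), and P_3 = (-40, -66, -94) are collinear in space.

Yes

P_1P_2 = (-20, -25, -40), P_1P_3 = (-60, -75, -120).
P_1P_2 × P_1P_3 = (0, 0, 0).
The cross product vanishes, so the three points are collinear.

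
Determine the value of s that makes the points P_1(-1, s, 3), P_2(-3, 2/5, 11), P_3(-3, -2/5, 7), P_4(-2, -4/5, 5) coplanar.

-6/5

Coplanarity ⇔ det[P_1P_2; P_1P_3; P_1P_4] = 0.
Expanding, this is linear in s: (4)s + (24/5) = 0.
So s = -6/5.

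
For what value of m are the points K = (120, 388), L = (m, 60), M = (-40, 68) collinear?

-44

Collinearity: (L − K) must be parallel to (M − K) = (-160, -320).
Cross-multiplying the components: (m − 120)·(-320) = (-328)·(-160).
Solving gives m = -44.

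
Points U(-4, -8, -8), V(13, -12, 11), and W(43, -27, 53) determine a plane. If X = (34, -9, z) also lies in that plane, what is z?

A normal to the plane is n = UV × UW = (117, -144, -135).
X lies in the plane iff n · UX = 0.
This gives (-135)z + (3510) = 0, so z = 26.

26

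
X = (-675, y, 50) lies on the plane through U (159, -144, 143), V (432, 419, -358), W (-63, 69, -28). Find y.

19

A normal to the plane is n = UV × UW = (10440, 157905, 183135).
X lies in the plane iff n · UX = 0.
This gives (157905)y + (-3000195) = 0, so y = 19.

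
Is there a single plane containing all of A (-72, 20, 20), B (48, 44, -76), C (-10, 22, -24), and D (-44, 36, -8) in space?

Yes

With A as base: AB = (120, 24, -96), AC = (62, 2, -44), AD = (28, 16, -28).
AC × AD = (648, 504, 936).
AB · (AC × AD) = 0.
The scalar triple product vanishes, so the four points are coplanar.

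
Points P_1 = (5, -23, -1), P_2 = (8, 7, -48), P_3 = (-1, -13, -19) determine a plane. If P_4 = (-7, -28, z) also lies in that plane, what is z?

3

The plane through P_1, P_2, P_3 has equation −70x + 336y + 210z = -8288.
Substituting P_4: (210)z + (-8918) = -8288, so z = 3.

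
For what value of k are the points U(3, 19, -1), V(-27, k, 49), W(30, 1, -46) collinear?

39

Collinearity requires UV × UW = 0; each component is linear in k.
The x-component gives (-45)k + (1755) = 0, so k = 39.
The remaining components then also vanish.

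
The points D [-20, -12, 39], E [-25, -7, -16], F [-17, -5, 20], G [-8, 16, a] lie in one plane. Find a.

-37

Normal to plane DEF: n = (290, -260, -50); plane equation n·P = -4630.
Requiring n·G = -4630: (-50)a + (-6480) = -4630.
So a = -37.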